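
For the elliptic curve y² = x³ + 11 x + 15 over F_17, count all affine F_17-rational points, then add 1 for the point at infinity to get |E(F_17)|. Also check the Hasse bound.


Affine points = {(0, 7), (0, 10), (4, 2), (4, 15), (5, 5), (5, 12), (6, 5), (6, 12), (13, 3), (13, 14), (15, 6), (15, 11)}; affine count = 12; |E(F_17)| = 13.

Discriminant check: Δ ∝ 4a³ + 27b² = 4·11³ + 27·15² = 4·1331 + 27·225 ≡ 9 (mod 17). Nonzero ⇒ E is nonsingular.
For each x ∈ F_17, compute rhs = x³ + 11·x + 15 mod 17, then count y ∈ F_17 with y² ≡ rhs.
  x = 0: rhs = 15, matching y values: 7, 10 (2 points).
  x = 1: rhs = 10, matching y values: none (0 points).
  x = 2: rhs = 11, matching y values: none (0 points).
  x = 3: rhs = 7, matching y values: none (0 points).
  x = 4: rhs = 4, matching y values: 2, 15 (2 points).
  x = 5: rhs = 8, matching y values: 5, 12 (2 points).
  x = 6: rhs = 8, matching y values: 5, 12 (2 points).
  x = 7: rhs = 10, matching y values: none (0 points).
  x = 8: rhs = 3, matching y values: none (0 points).
  x = 9: rhs = 10, matching y values: none (0 points).
  x = 10: rhs = 3, matching y values: none (0 points).
  x = 11: rhs = 5, matching y values: none (0 points).
  x = 12: rhs = 5, matching y values: none (0 points).
  x = 13: rhs = 9, matching y values: 3, 14 (2 points).
  x = 14: rhs = 6, matching y values: none (0 points).
  x = 15: rhs = 2, matching y values: 6, 11 (2 points).
  x = 16: rhs = 3, matching y values: none (0 points).
Total affine count: 12.
Full point count |E(F_17)| = 12 + 1 = 13.
Hasse bound: |13 − (17+1)| = |-5| = 5 ≤ 2√17 ≈ 8.2462 ✓.


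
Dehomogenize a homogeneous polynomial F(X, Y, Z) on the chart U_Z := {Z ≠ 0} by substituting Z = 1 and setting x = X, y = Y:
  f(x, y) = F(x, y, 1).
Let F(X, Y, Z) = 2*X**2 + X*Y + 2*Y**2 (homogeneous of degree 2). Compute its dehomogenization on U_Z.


f(x, y) = 2*x**2 + x*y + 2*y**2

On U_Z we set Z = 1. Each monomial c·X^i·Y^j·Z^k in F becomes c·x^i·y^j·1^k = c·x^i·y^j.
Substituting Z = 1: F(X, Y, 1) = 2*x**2 + x*y + 2*y**2.
Note: deg(f) ≤ deg(F) = 2; strict inequality happens when F is divisible by Z (lost terms).


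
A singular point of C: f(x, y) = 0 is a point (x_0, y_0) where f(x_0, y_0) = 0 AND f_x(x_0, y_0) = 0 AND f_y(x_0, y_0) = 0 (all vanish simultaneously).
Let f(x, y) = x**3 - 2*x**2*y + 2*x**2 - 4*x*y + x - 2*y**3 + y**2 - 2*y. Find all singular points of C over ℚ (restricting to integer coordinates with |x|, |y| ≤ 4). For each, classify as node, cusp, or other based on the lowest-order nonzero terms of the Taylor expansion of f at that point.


Singular points: {(-1, 0)}; classification: node.

Compute partial derivatives:
  f_x = 3*x**2 - 4*x*y + 4*x - 4*y + 1.
  f_y = -2*x**2 - 4*x - 6*y**2 + 2*y - 2.
Scan x_0 ∈ {−4, ..., 4}. For each x_0, f_y(x_0, y) is a polynomial in y; find its integer roots y ∈ {−4, ..., 4}, then test f_x and f at those candidates.
  x = -4: f_y(-4, y) = -6*y**2 + 2*y - 18; no integer root y with |y| ≤ 4.
  x = -3: f_y(-3, y) = -6*y**2 + 2*y - 8; no integer root y with |y| ≤ 4.
  x = -2: f_y(-2, y) = -6*y**2 + 2*y - 2; no integer root y with |y| ≤ 4.
  x = -1: f_y(-1, y) = -6*y**2 + 2*y; vanishes at y ∈ {0}. (-1, 0): f_x = 0, f = 0 — SINGULAR.
  x = 0: f_y(0, y) = -6*y**2 + 2*y - 2; no integer root y with |y| ≤ 4.
  x = 1: f_y(1, y) = -6*y**2 + 2*y - 8; no integer root y with |y| ≤ 4.
  x = 2: f_y(2, y) = -6*y**2 + 2*y - 18; no integer root y with |y| ≤ 4.
  x = 3: f_y(3, y) = -6*y**2 + 2*y - 32; no integer root y with |y| ≤ 4.
  x = 4: f_y(4, y) = -6*y**2 + 2*y - 50; no integer root y with |y| ≤ 4.
Only singular point on the grid: (-1, 0).
Classify: substitute x = -1 + u, y = 0 + v and expand: f = u**3 - 2*u**2*v - u**2 - 2*v**3 + v**2.
No constant or linear terms (consistent with a singular point). Quadratic part: -u**2 + v**2. Cubic part: u**3 - 2*u**2*v - 2*v**3.
The quadratic part v**2 - u**2 = (v − u)(v + u) splits into two distinct linear factors, so there are two distinct tangent lines y − 0 = ±(x − -1) — this is a node (ordinary double point).
Classification: node.


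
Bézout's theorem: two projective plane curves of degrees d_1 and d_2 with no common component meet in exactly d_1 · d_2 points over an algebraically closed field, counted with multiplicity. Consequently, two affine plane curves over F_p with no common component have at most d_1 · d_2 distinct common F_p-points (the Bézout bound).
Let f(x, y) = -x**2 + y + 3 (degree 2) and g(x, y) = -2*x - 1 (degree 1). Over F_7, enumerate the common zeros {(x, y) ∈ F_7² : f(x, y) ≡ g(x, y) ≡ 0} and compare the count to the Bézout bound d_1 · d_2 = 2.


Common zeros: {(3, 6)}; count = 1; Bézout bound = 2.

deg(f) = 2, deg(g) = 1, so Bézout bound = 2.
Scan x ∈ F_7. For each x, list the y ∈ F_7 with f(x, y) ≡ 0 and those with g(x, y) ≡ 0 (mod 7); the common zeros in that column are the intersection.
  x = 0: f ≡ 0 at y ∈ {4}; g ≡ 0 at y ∈ ∅; common: ∅.
  x = 1: f ≡ 0 at y ∈ {5}; g ≡ 0 at y ∈ ∅; common: ∅.
  x = 2: f ≡ 0 at y ∈ {1}; g ≡ 0 at y ∈ ∅; common: ∅.
  x = 3: f ≡ 0 at y ∈ {6}; g ≡ 0 at y ∈ {0, 1, 2, 3, 4, 5, 6}; common: {6}.
  x = 4: f ≡ 0 at y ∈ {6}; g ≡ 0 at y ∈ ∅; common: ∅.
  x = 5: f ≡ 0 at y ∈ {1}; g ≡ 0 at y ∈ ∅; common: ∅.
  x = 6: f ≡ 0 at y ∈ {5}; g ≡ 0 at y ∈ ∅; common: ∅.
Collecting: common zeros = {(3, 6)}, so the count is 1.
Comparison with the Bézout bound: 1 ≤ 2 = deg(f)·deg(g), as expected for curves with no common component (the affine F_7-count falls short of the bound because intersections may lie at infinity, over extension fields, or carry multiplicity).


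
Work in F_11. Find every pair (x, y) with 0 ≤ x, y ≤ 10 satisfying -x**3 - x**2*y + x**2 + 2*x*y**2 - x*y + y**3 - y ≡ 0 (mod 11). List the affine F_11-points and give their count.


Affine F_11-points: {(0, 0), (0, 1), (0, 10), (1, 0), (1, 1), (1, 8), (3, 7), (3, 10), (4, 6), (5, 4), (7, 9), (9, 4), (9, 5), (9, 6), (10, 1), (10, 2), (10, 10)}; count = 17.

For each of the 121 pairs (x, y) ∈ F_11², evaluate f(x, y) mod 11. Record the zeros.
  x = 0: [0↦0, 1↦0, 2↦6, 3↦2, 4↦5, 5↦10, 6↦1, 7↦6, 8↦9, 9↦5, 10↦0]  zeros at y ∈ {0, 1, 10}
  x = 1: [0↦0, 1↦0, 2↦10, 3↦3, 4↦7, 5↦6, 6↦6, 7↦2, 8↦0, 9↦6, 10↦4]  zeros at y ∈ {0, 1, 8}
  x = 2: [0↦7, 1↦5, 2↦6, 3↦5, 4↦8, 5↦10, 6↦6, 7↦2, 8↦4, 9↦7, 10↦6]  zeros at y ∈ ∅
  x = 3: [0↦4, 1↦9, 2↦10, 3↦2, 4↦2, 5↦5, 6↦6, 7↦0, 8↦4, 9↦2, 10↦0]  zeros at y ∈ {7, 10}
  x = 4: [0↦7, 1↦6, 2↦5, 3↦10, 4↦5, 5↦7, 6↦0, 7↦1, 8↦5, 9↦7, 10↦2]  zeros at y ∈ {6}
  x = 5: [0↦10, 1↦1, 2↦7, 3↦1, 4↦0, 5↦10, 6↦4, 7↦10, 8↦1, 9↦5, 10↦6]  zeros at y ∈ {4}
  x = 6: [0↦7, 1↦10, 2↦10, 3↦2, 4↦3, 5↦8, 6↦1, 7↦10, 8↦8, 9↦1, 10↦6]  zeros at y ∈ ∅
  x = 7: [0↦3, 1↦5, 2↦8, 3↦7, 4↦8, 5↦6, 6↦7, 7↦6, 8↦9, 9↦0, 10↦7]  zeros at y ∈ {9}
  x = 8: [0↦3, 1↦2, 2↦6, 3↦10, 4↦9, 5↦9, 6↦5, 7↦3, 8↦9, 9↦7, 10↦3]  zeros at y ∈ ∅
  x = 9: [0↦1, 1↦6, 2↦9, 3↦5, 4↦0, 5↦0, 6↦0, 7↦6, 8↦2, 9↦5, 10↦10]  zeros at y ∈ {4, 5, 6}
  x = 10: [0↦2, 1↦0, 2↦0, 3↦8, 4↦8, 5↦6, 6↦8, 7↦9, 8↦4, 9↦10, 10↦0]  zeros at y ∈ {1, 2, 10}
Collecting zeros: affine points = {(0, 0), (0, 1), (0, 10), (1, 0), (1, 1), (1, 8), (3, 7), (3, 10), (4, 6), (5, 4), (7, 9), (9, 4), (9, 5), (9, 6), (10, 1), (10, 2), (10, 10)}.
Total count |C(F_11)_aff| = 17.


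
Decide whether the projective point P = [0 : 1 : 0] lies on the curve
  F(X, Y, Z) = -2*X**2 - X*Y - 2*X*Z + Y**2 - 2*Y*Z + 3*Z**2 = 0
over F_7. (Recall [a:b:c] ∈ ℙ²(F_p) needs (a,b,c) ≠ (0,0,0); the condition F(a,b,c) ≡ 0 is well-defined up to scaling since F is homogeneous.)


F(0,1,0) ≡ 1 (mod 7); P is NOT on the curve.

Evaluate F(0, 1, 0) term-by-term (mod 7).
  -2*X**2 ↦ -2·0·1·1 = 0
  -X*Y ↦ -1·0·1·1 = 0
  -2*X*Z ↦ -2·0·1·0 = 0
  Y**2 ↦ 1·1·1·1 = 1
  -2*Y*Z ↦ -2·1·1·0 = 0
  3*Z**2 ↦ 3·1·1·0 = 0
Sum: F(0, 1, 0) = (0) + (0) + (0) + (1) + (0) + (0) = 1.
Reducing mod 7: 1 ≡ 1 (mod 7).
Since F(a, b, c) ≡ 1 ≠ 0 (mod 7), P does NOT lie on the curve.


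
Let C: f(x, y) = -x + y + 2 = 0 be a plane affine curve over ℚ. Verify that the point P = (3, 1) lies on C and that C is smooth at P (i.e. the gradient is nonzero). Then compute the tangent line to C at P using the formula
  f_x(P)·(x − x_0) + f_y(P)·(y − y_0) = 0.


Tangent line at P: -x + y + 2 = 0.

Step 1: f(3, 1) = 0, so P lies on C.
Step 2: partial derivatives
  f_x(x, y) = -1, f_y(x, y) = 1.
  f_x(P) = -1, f_y(P) = 1 (gradient nonzero, so P is smooth).
Step 3: tangent line at P: -1·(x − 3) + 1·(y − 1) = 0.
Expanding: -x + y + 2 = 0.


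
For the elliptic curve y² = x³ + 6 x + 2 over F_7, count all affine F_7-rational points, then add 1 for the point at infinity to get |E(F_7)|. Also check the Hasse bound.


Affine points = {(0, 3), (0, 4), (1, 3), (1, 4), (2, 1), (2, 6), (6, 3), (6, 4)}; affine count = 8; |E(F_7)| = 9.

Discriminant check: Δ ∝ 4a³ + 27b² = 4·6³ + 27·2² = 4·216 + 27·4 ≡ 6 (mod 7). Nonzero ⇒ E is nonsingular.
For each x ∈ F_7, compute rhs = x³ + 6·x + 2 mod 7, then count y ∈ F_7 with y² ≡ rhs.
  x = 0: rhs = 2, matching y values: 3, 4 (2 points).
  x = 1: rhs = 2, matching y values: 3, 4 (2 points).
  x = 2: rhs = 1, matching y values: 1, 6 (2 points).
  x = 3: rhs = 5, matching y values: none (0 points).
  x = 4: rhs = 6, matching y values: none (0 points).
  x = 5: rhs = 3, matching y values: none (0 points).
  x = 6: rhs = 2, matching y values: 3, 4 (2 points).
Total affine count: 8.
Full point count |E(F_7)| = 8 + 1 = 9.
Hasse bound: |9 − (7+1)| = |1| = 1 ≤ 2√7 ≈ 5.2915 ✓.


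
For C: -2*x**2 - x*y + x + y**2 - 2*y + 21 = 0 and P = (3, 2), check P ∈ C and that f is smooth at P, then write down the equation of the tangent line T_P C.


Tangent line at P: -13*x - y + 41 = 0.

Step 1: f(3, 2) = 0, so P lies on C.
Step 2: partial derivatives
  f_x(x, y) = -4*x - y + 1, f_y(x, y) = -x + 2*y - 2.
  f_x(P) = -13, f_y(P) = -1 (gradient nonzero, so P is smooth).
Step 3: tangent line at P: -13·(x − 3) + -1·(y − 2) = 0.
Expanding: -13*x - y + 41 = 0.


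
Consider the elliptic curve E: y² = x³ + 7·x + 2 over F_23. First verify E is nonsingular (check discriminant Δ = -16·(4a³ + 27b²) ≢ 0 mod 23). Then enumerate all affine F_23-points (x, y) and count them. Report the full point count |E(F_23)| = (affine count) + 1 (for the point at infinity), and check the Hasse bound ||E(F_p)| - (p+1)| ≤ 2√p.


Affine points = {(0, 5), (0, 18), (2, 1), (2, 22), (3, 2), (3, 21), (4, 5), (4, 18), (5, 1), (5, 22), (7, 7), (7, 16), (8, 8), (8, 15), (9, 9), (9, 14), (13, 6), (13, 17), (15, 3), (15, 20), (16, 1), (16, 22), (18, 7), (18, 16), (19, 5), (19, 18), (20, 0), (21, 7), (21, 16)}; affine count = 29; |E(F_23)| = 30.

Discriminant check: Δ ∝ 4a³ + 27b² = 4·7³ + 27·2² = 4·343 + 27·4 ≡ 8 (mod 23). Nonzero ⇒ E is nonsingular.
For each x ∈ F_23, compute rhs = x³ + 7·x + 2 mod 23, then count y ∈ F_23 with y² ≡ rhs.
  x = 0: rhs = 2, matching y values: 5, 18 (2 points).
  x = 1: rhs = 10, matching y values: none (0 points).
  x = 2: rhs = 1, matching y values: 1, 22 (2 points).
  x = 3: rhs = 4, matching y values: 2, 21 (2 points).
  x = 4: rhs = 2, matching y values: 5, 18 (2 points).
  x = 5: rhs = 1, matching y values: 1, 22 (2 points).
  x = 6: rhs = 7, matching y values: none (0 points).
  x = 7: rhs = 3, matching y values: 7, 16 (2 points).
  x = 8: rhs = 18, matching y values: 8, 15 (2 points).
  x = 9: rhs = 12, matching y values: 9, 14 (2 points).
  x = 10: rhs = 14, matching y values: none (0 points).
  x = 11: rhs = 7, matching y values: none (0 points).
  x = 12: rhs = 20, matching y values: none (0 points).
  x = 13: rhs = 13, matching y values: 6, 17 (2 points).
  x = 14: rhs = 15, matching y values: none (0 points).
  x = 15: rhs = 9, matching y values: 3, 20 (2 points).
  x = 16: rhs = 1, matching y values: 1, 22 (2 points).
  x = 17: rhs = 20, matching y values: none (0 points).
  x = 18: rhs = 3, matching y values: 7, 16 (2 points).
  x = 19: rhs = 2, matching y values: 5, 18 (2 points).
  x = 20: rhs = 0, matching y values: 0 (1 points).
  x = 21: rhs = 3, matching y values: 7, 16 (2 points).
  x = 22: rhs = 17, matching y values: none (0 points).
Total affine count: 29.
Full point count |E(F_23)| = 29 + 1 = 30.
Hasse bound: |30 − (23+1)| = |6| = 6 ≤ 2√23 ≈ 9.5917 ✓.


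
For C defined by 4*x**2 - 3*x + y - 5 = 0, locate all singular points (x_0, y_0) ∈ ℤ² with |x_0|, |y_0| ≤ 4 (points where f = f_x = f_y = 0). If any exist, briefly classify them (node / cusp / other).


No singular points in the scanned grid; C is smooth there.

Compute partial derivatives:
  f_x = 8*x - 3.
  f_y = 1.
f_y = 1 is a nonzero constant, so f_y never vanishes: no point (x, y) can satisfy f = f_x = f_y = 0. In particular no (x, y) ∈ {−4, ..., 4}² is singular; the curve is smooth.


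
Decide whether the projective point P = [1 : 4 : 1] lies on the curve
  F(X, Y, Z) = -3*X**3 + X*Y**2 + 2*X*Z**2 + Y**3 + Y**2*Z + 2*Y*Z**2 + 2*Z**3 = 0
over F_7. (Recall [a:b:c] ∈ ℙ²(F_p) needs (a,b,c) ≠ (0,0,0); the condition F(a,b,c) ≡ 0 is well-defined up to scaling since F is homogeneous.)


F(1,4,1) ≡ 0 (mod 7); P is on the curve.

Evaluate F(1, 4, 1) term-by-term (mod 7).
  -3*X**3 ↦ -3·1·1·1 = -3
  X*Y**2 ↦ 1·1·16·1 = 16
  2*X*Z**2 ↦ 2·1·1·1 = 2
  Y**3 ↦ 1·1·64·1 = 64
  Y**2*Z ↦ 1·1·16·1 = 16
  2*Y*Z**2 ↦ 2·1·4·1 = 8
  2*Z**3 ↦ 2·1·1·1 = 2
Sum: F(1, 4, 1) = (-3) + (16) + (2) + (64) + (16) + (8) + (2) = 105.
Reducing mod 7: 105 ≡ 0 (mod 7).
Since F(a, b, c) ≡ 0 (mod 7), P lies on the curve.


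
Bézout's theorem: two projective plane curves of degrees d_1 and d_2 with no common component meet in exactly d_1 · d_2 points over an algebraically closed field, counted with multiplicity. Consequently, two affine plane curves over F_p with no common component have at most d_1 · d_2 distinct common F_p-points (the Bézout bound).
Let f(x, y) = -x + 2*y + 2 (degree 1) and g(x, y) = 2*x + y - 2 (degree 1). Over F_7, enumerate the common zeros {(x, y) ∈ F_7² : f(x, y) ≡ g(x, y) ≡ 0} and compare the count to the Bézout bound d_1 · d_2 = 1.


Common zeros: {(4, 1)}; count = 1; Bézout bound = 1.

deg(f) = 1, deg(g) = 1, so Bézout bound = 1.
Scan x ∈ F_7. For each x, list the y ∈ F_7 with f(x, y) ≡ 0 and those with g(x, y) ≡ 0 (mod 7); the common zeros in that column are the intersection.
  x = 0: f ≡ 0 at y ∈ {6}; g ≡ 0 at y ∈ {2}; common: ∅.
  x = 1: f ≡ 0 at y ∈ {3}; g ≡ 0 at y ∈ {0}; common: ∅.
  x = 2: f ≡ 0 at y ∈ {0}; g ≡ 0 at y ∈ {5}; common: ∅.
  x = 3: f ≡ 0 at y ∈ {4}; g ≡ 0 at y ∈ {3}; common: ∅.
  x = 4: f ≡ 0 at y ∈ {1}; g ≡ 0 at y ∈ {1}; common: {1}.
  x = 5: f ≡ 0 at y ∈ {5}; g ≡ 0 at y ∈ {6}; common: ∅.
  x = 6: f ≡ 0 at y ∈ {2}; g ≡ 0 at y ∈ {4}; common: ∅.
Collecting: common zeros = {(4, 1)}, so the count is 1.
Comparison with the Bézout bound: 1 ≤ 1 = deg(f)·deg(g), as expected for curves with no common component (the bound is attained).


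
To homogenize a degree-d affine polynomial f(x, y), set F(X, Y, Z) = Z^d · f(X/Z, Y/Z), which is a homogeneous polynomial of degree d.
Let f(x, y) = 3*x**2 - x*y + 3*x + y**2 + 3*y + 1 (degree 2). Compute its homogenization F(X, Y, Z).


F(X, Y, Z) = 3*X**2 - X*Y + 3*X*Z + Y**2 + 3*Y*Z + Z**2

deg(f) = 2.
Substitute x = X/Z, y = Y/Z into f, then multiply by Z^2.
  monomial 3·x^2·y^0 ↦ 3·X^2·Y^0·Z^0.
  monomial -1·x^1·y^1 ↦ -1·X^1·Y^1·Z^0.
  monomial 3·x^1·y^0 ↦ 3·X^1·Y^0·Z^1.
  monomial 1·x^0·y^2 ↦ 1·X^0·Y^2·Z^0.
  monomial 3·x^0·y^1 ↦ 3·X^0·Y^1·Z^1.
  monomial 1·x^0·y^0 ↦ 1·X^0·Y^0·Z^2.
Collecting: F(X, Y, Z) = 3*X**2 - X*Y + 3*X*Z + Y**2 + 3*Y*Z + Z**2.


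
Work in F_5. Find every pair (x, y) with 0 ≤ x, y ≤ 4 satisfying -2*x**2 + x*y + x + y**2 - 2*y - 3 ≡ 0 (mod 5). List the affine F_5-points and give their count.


Affine F_5-points: {(0, 3), (0, 4), (2, 2), (2, 3)}; count = 4.

For each of the 25 pairs (x, y) ∈ F_5², evaluate f(x, y) mod 5. Record the zeros.
  x = 0: [0↦2, 1↦1, 2↦2, 3↦0, 4↦0]  zeros at y ∈ {3, 4}
  x = 1: [0↦1, 1↦1, 2↦3, 3↦2, 4↦3]  zeros at y ∈ ∅
  x = 2: [0↦1, 1↦2, 2↦0, 3↦0, 4↦2]  zeros at y ∈ {2, 3}
  x = 3: [0↦2, 1↦4, 2↦3, 3↦4, 4↦2]  zeros at y ∈ ∅
  x = 4: [0↦4, 1↦2, 2↦2, 3↦4, 4↦3]  zeros at y ∈ ∅
Collecting zeros: affine points = {(0, 3), (0, 4), (2, 2), (2, 3)}.
Total count |C(F_5)_aff| = 4.


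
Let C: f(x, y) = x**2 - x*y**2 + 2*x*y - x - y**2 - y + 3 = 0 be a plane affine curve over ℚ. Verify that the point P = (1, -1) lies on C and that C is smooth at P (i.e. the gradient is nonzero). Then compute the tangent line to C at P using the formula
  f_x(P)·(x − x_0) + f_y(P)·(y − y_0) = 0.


Tangent line at P: -2*x + 5*y + 7 = 0.

Step 1: f(1, -1) = 0, so P lies on C.
Step 2: partial derivatives
  f_x(x, y) = 2*x - y**2 + 2*y - 1, f_y(x, y) = -2*x*y + 2*x - 2*y - 1.
  f_x(P) = -2, f_y(P) = 5 (gradient nonzero, so P is smooth).
Step 3: tangent line at P: -2·(x − 1) + 5·(y − -1) = 0.
Expanding: -2*x + 5*y + 7 = 0.


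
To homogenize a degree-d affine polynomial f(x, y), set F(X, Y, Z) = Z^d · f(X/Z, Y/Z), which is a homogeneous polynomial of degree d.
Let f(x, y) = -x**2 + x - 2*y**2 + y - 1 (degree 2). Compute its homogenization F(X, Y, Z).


F(X, Y, Z) = -X**2 + X*Z - 2*Y**2 + Y*Z - Z**2

deg(f) = 2.
Substitute x = X/Z, y = Y/Z into f, then multiply by Z^2.
  monomial -1·x^2·y^0 ↦ -1·X^2·Y^0·Z^0.
  monomial 1·x^1·y^0 ↦ 1·X^1·Y^0·Z^1.
  monomial -2·x^0·y^2 ↦ -2·X^0·Y^2·Z^0.
  monomial 1·x^0·y^1 ↦ 1·X^0·Y^1·Z^1.
  monomial -1·x^0·y^0 ↦ -1·X^0·Y^0·Z^2.
Collecting: F(X, Y, Z) = -X**2 + X*Z - 2*Y**2 + Y*Z - Z**2.


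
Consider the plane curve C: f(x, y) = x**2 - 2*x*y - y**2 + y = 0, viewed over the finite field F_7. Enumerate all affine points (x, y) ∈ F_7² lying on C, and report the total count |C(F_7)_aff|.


Affine F_7-points: {(0, 0), (0, 1), (2, 1), (2, 3), (4, 3), (4, 4)}; count = 6.

For each of the 49 pairs (x, y) ∈ F_7², evaluate f(x, y) mod 7. Record the zeros.
  x = 0: [0↦0, 1↦0, 2↦5, 3↦1, 4↦2, 5↦1, 6↦5]  zeros at y ∈ {0, 1}
  x = 1: [0↦1, 1↦6, 2↦2, 3↦3, 4↦2, 5↦6, 6↦1]  zeros at y ∈ ∅
  x = 2: [0↦4, 1↦0, 2↦1, 3↦0, 4↦4, 5↦6, 6↦6]  zeros at y ∈ {1, 3}
  x = 3: [0↦2, 1↦3, 2↦2, 3↦6, 4↦1, 5↦1, 6↦6]  zeros at y ∈ ∅
  x = 4: [0↦2, 1↦1, 2↦5, 3↦0, 4↦0, 5↦5, 6↦1]  zeros at y ∈ {3, 4}
  x = 5: [0↦4, 1↦1, 2↦3, 3↦3, 4↦1, 5↦4, 6↦5]  zeros at y ∈ ∅
  x = 6: [0↦1, 1↦3, 2↦3, 3↦1, 4↦4, 5↦5, 6↦4]  zeros at y ∈ ∅
Collecting zeros: affine points = {(0, 0), (0, 1), (2, 1), (2, 3), (4, 3), (4, 4)}.
Total count |C(F_7)_aff| = 6.


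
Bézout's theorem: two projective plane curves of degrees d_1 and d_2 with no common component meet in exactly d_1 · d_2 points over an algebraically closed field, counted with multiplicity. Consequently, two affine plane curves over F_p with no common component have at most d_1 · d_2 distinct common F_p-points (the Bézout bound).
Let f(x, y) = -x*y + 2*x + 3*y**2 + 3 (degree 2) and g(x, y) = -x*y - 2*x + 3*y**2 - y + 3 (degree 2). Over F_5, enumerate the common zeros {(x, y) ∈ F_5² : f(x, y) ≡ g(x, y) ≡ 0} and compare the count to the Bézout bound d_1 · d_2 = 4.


Common zeros: {(2, 2)}; count = 1; Bézout bound = 4.

deg(f) = 2, deg(g) = 2, so Bézout bound = 4.
Scan x ∈ F_5. For each x, list the y ∈ F_5 with f(x, y) ≡ 0 and those with g(x, y) ≡ 0 (mod 5); the common zeros in that column are the intersection.
  x = 0: f ≡ 0 at y ∈ {2, 3}; g ≡ 0 at y ∈ {1}; common: ∅.
  x = 1: f ≡ 0 at y ∈ {0, 2}; g ≡ 0 at y ∈ ∅; common: ∅.
  x = 2: f ≡ 0 at y ∈ {2}; g ≡ 0 at y ∈ {2, 4}; common: {2}.
  x = 3: f ≡ 0 at y ∈ {2, 4}; g ≡ 0 at y ∈ ∅; common: ∅.
  x = 4: f ≡ 0 at y ∈ {1, 2}; g ≡ 0 at y ∈ {0}; common: ∅.
Collecting: common zeros = {(2, 2)}, so the count is 1.
Comparison with the Bézout bound: 1 ≤ 4 = deg(f)·deg(g), as expected for curves with no common component (the affine F_5-count falls short of the bound because intersections may lie at infinity, over extension fields, or carry multiplicity).


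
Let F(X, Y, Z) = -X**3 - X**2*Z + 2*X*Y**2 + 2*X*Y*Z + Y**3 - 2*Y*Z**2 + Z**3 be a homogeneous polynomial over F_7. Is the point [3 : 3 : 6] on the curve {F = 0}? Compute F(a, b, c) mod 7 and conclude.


F(3,3,6) ≡ 3 (mod 7); P is NOT on the curve.

Evaluate F(3, 3, 6) term-by-term (mod 7).
  -X**3 ↦ -1·27·1·1 = -27
  -X**2*Z ↦ -1·9·1·6 = -54
  2*X*Y**2 ↦ 2·3·9·1 = 54
  2*X*Y*Z ↦ 2·3·3·6 = 108
  Y**3 ↦ 1·1·27·1 = 27
  -2*Y*Z**2 ↦ -2·1·3·36 = -216
  Z**3 ↦ 1·1·1·216 = 216
Sum: F(3, 3, 6) = (-27) + (-54) + (54) + (108) + (27) + (-216) + (216) = 108.
Reducing mod 7: 108 ≡ 3 (mod 7).
Since F(a, b, c) ≡ 3 ≠ 0 (mod 7), P does NOT lie on the curve.


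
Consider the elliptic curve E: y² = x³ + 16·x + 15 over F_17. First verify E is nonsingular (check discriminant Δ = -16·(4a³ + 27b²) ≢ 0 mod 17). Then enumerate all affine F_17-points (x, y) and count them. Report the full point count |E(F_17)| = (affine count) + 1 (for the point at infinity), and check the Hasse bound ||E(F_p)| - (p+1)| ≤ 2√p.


Affine points = {(0, 7), (0, 10), (1, 7), (1, 10), (2, 2), (2, 15), (5, 4), (5, 13), (6, 2), (6, 15), (8, 3), (8, 14), (9, 2), (9, 15), (10, 6), (10, 11), (11, 3), (11, 14), (14, 5), (14, 12), (15, 3), (15, 14), (16, 7), (16, 10)}; affine count = 24; |E(F_17)| = 25.

Discriminant check: Δ ∝ 4a³ + 27b² = 4·16³ + 27·15² = 4·4096 + 27·225 ≡ 2 (mod 17). Nonzero ⇒ E is nonsingular.
For each x ∈ F_17, compute rhs = x³ + 16·x + 15 mod 17, then count y ∈ F_17 with y² ≡ rhs.
  x = 0: rhs = 15, matching y values: 7, 10 (2 points).
  x = 1: rhs = 15, matching y values: 7, 10 (2 points).
  x = 2: rhs = 4, matching y values: 2, 15 (2 points).
  x = 3: rhs = 5, matching y values: none (0 points).
  x = 4: rhs = 7, matching y values: none (0 points).
  x = 5: rhs = 16, matching y values: 4, 13 (2 points).
  x = 6: rhs = 4, matching y values: 2, 15 (2 points).
  x = 7: rhs = 11, matching y values: none (0 points).
  x = 8: rhs = 9, matching y values: 3, 14 (2 points).
  x = 9: rhs = 4, matching y values: 2, 15 (2 points).
  x = 10: rhs = 2, matching y values: 6, 11 (2 points).
  x = 11: rhs = 9, matching y values: 3, 14 (2 points).
  x = 12: rhs = 14, matching y values: none (0 points).
  x = 13: rhs = 6, matching y values: none (0 points).
  x = 14: rhs = 8, matching y values: 5, 12 (2 points).
  x = 15: rhs = 9, matching y values: 3, 14 (2 points).
  x = 16: rhs = 15, matching y values: 7, 10 (2 points).
Total affine count: 24.
Full point count |E(F_17)| = 24 + 1 = 25.
Hasse bound: |25 − (17+1)| = |7| = 7 ≤ 2√17 ≈ 8.2462 ✓.


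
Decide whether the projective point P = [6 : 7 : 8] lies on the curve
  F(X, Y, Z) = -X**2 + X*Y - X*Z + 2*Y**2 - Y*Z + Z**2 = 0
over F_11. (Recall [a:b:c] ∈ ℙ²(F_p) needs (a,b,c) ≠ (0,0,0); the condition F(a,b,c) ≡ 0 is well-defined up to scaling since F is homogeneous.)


F(6,7,8) ≡ 9 (mod 11); P is NOT on the curve.

Evaluate F(6, 7, 8) term-by-term (mod 11).
  -X**2 ↦ -1·36·1·1 = -36
  X*Y ↦ 1·6·7·1 = 42
  -X*Z ↦ -1·6·1·8 = -48
  2*Y**2 ↦ 2·1·49·1 = 98
  -Y*Z ↦ -1·1·7·8 = -56
  Z**2 ↦ 1·1·1·64 = 64
Sum: F(6, 7, 8) = (-36) + (42) + (-48) + (98) + (-56) + (64) = 64.
Reducing mod 11: 64 ≡ 9 (mod 11).
Since F(a, b, c) ≡ 9 ≠ 0 (mod 11), P does NOT lie on the curve.


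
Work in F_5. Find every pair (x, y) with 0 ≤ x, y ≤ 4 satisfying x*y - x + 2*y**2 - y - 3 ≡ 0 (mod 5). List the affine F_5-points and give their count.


Affine F_5-points: {(0, 4), (2, 0), (2, 2), (4, 3)}; count = 4.

For each of the 25 pairs (x, y) ∈ F_5², evaluate f(x, y) mod 5. Record the zeros.
  x = 0: [0↦2, 1↦3, 2↦3, 3↦2, 4↦0]  zeros at y ∈ {4}
  x = 1: [0↦1, 1↦3, 2↦4, 3↦4, 4↦3]  zeros at y ∈ ∅
  x = 2: [0↦0, 1↦3, 2↦0, 3↦1, 4↦1]  zeros at y ∈ {0, 2}
  x = 3: [0↦4, 1↦3, 2↦1, 3↦3, 4↦4]  zeros at y ∈ ∅
  x = 4: [0↦3, 1↦3, 2↦2, 3↦0, 4↦2]  zeros at y ∈ {3}
Collecting zeros: affine points = {(0, 4), (2, 0), (2, 2), (4, 3)}.
Total count |C(F_5)_aff| = 4.


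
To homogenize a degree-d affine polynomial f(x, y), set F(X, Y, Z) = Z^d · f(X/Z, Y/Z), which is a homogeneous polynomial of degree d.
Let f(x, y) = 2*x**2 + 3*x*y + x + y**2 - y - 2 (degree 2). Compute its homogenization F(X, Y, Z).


F(X, Y, Z) = 2*X**2 + 3*X*Y + X*Z + Y**2 - Y*Z - 2*Z**2

deg(f) = 2.
Substitute x = X/Z, y = Y/Z into f, then multiply by Z^2.
  monomial 2·x^2·y^0 ↦ 2·X^2·Y^0·Z^0.
  monomial 3·x^1·y^1 ↦ 3·X^1·Y^1·Z^0.
  monomial 1·x^1·y^0 ↦ 1·X^1·Y^0·Z^1.
  monomial 1·x^0·y^2 ↦ 1·X^0·Y^2·Z^0.
  monomial -1·x^0·y^1 ↦ -1·X^0·Y^1·Z^1.
  monomial -2·x^0·y^0 ↦ -2·X^0·Y^0·Z^2.
Collecting: F(X, Y, Z) = 2*X**2 + 3*X*Y + X*Z + Y**2 - Y*Z - 2*Z**2.


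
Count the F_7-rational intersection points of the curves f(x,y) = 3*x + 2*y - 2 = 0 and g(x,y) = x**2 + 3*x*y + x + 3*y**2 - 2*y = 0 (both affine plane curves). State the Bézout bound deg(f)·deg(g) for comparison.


Common zeros: ∅; count = 0; Bézout bound = 2.

deg(f) = 1, deg(g) = 2, so Bézout bound = 2.
Scan x ∈ F_7. For each x, list the y ∈ F_7 with f(x, y) ≡ 0 and those with g(x, y) ≡ 0 (mod 7); the common zeros in that column are the intersection.
  x = 0: f ≡ 0 at y ∈ {1}; g ≡ 0 at y ∈ {0, 3}; common: ∅.
  x = 1: f ≡ 0 at y ∈ {3}; g ≡ 0 at y ∈ ∅; common: ∅.
  x = 2: f ≡ 0 at y ∈ {5}; g ≡ 0 at y ∈ {4}; common: ∅.
  x = 3: f ≡ 0 at y ∈ {0}; g ≡ 0 at y ∈ ∅; common: ∅.
  x = 4: f ≡ 0 at y ∈ {2}; g ≡ 0 at y ∈ {3}; common: ∅.
  x = 5: f ≡ 0 at y ∈ {4}; g ≡ 0 at y ∈ ∅; common: ∅.
  x = 6: f ≡ 0 at y ∈ {6}; g ≡ 0 at y ∈ {0, 4}; common: ∅.
Collecting: common zeros = ∅, so the count is 0.
Comparison with the Bézout bound: 0 ≤ 2 = deg(f)·deg(g), as expected for curves with no common component (the affine F_7-count falls short of the bound because intersections may lie at infinity, over extension fields, or carry multiplicity).


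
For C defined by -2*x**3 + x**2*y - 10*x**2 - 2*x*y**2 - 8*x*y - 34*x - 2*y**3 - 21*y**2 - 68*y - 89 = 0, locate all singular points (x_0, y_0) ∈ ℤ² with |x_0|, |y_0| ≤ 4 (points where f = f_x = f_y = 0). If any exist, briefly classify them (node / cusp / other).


Singular points: {(-2, -3)}; classification: node.

Compute partial derivatives:
  f_x = -6*x**2 + 2*x*y - 20*x - 2*y**2 - 8*y - 34.
  f_y = x**2 - 4*x*y - 8*x - 6*y**2 - 42*y - 68.
Scan x_0 ∈ {−4, ..., 4}. For each x_0, f_y(x_0, y) is a polynomial in y; find its integer roots y ∈ {−4, ..., 4}, then test f_x and f at those candidates.
  x = -4: f_y(-4, y) = -6*y**2 - 26*y - 20; vanishes at y ∈ {-1}. (-4, -1): f_x = -36 ≠ 0.
  x = -3: f_y(-3, y) = -6*y**2 - 30*y - 35; no integer root y with |y| ≤ 4.
  x = -2: f_y(-2, y) = -6*y**2 - 34*y - 48; vanishes at y ∈ {-3}. (-2, -3): f_x = 0, f = 0 — SINGULAR.
  x = -1: f_y(-1, y) = -6*y**2 - 38*y - 59; no integer root y with |y| ≤ 4.
  x = 0: f_y(0, y) = -6*y**2 - 42*y - 68; no integer root y with |y| ≤ 4.
  x = 1: f_y(1, y) = -6*y**2 - 46*y - 75; no integer root y with |y| ≤ 4.
  x = 2: f_y(2, y) = -6*y**2 - 50*y - 80; no integer root y with |y| ≤ 4.
  x = 3: f_y(3, y) = -6*y**2 - 54*y - 83; no integer root y with |y| ≤ 4.
  x = 4: f_y(4, y) = -6*y**2 - 58*y - 84; no integer root y with |y| ≤ 4.
Only singular point on the grid: (-2, -3).
Classify: substitute x = -2 + u, y = -3 + v and expand: f = -2*u**3 + u**2*v - u**2 - 2*u*v**2 - 2*v**3 + v**2.
No constant or linear terms (consistent with a singular point). Quadratic part: -u**2 + v**2. Cubic part: -2*u**3 + u**2*v - 2*u*v**2 - 2*v**3.
The quadratic part v**2 - u**2 = (v − u)(v + u) splits into two distinct linear factors, so there are two distinct tangent lines y − -3 = ±(x − -2) — this is a node (ordinary double point).
Classification: node.


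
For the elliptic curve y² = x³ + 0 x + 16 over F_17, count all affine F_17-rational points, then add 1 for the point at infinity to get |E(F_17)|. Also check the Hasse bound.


Affine points = {(0, 4), (0, 13), (1, 0), (3, 3), (3, 14), (7, 6), (7, 11), (8, 1), (8, 16), (10, 8), (10, 9), (11, 2), (11, 15), (15, 5), (15, 12), (16, 7), (16, 10)}; affine count = 17; |E(F_17)| = 18.

Discriminant check: Δ ∝ 4a³ + 27b² = 4·0³ + 27·16² = 4·0 + 27·256 ≡ 10 (mod 17). Nonzero ⇒ E is nonsingular.
For each x ∈ F_17, compute rhs = x³ + 0·x + 16 mod 17, then count y ∈ F_17 with y² ≡ rhs.
  x = 0: rhs = 16, matching y values: 4, 13 (2 points).
  x = 1: rhs = 0, matching y values: 0 (1 points).
  x = 2: rhs = 7, matching y values: none (0 points).
  x = 3: rhs = 9, matching y values: 3, 14 (2 points).
  x = 4: rhs = 12, matching y values: none (0 points).
  x = 5: rhs = 5, matching y values: none (0 points).
  x = 6: rhs = 11, matching y values: none (0 points).
  x = 7: rhs = 2, matching y values: 6, 11 (2 points).
  x = 8: rhs = 1, matching y values: 1, 16 (2 points).
  x = 9: rhs = 14, matching y values: none (0 points).
  x = 10: rhs = 13, matching y values: 8, 9 (2 points).
  x = 11: rhs = 4, matching y values: 2, 15 (2 points).
  x = 12: rhs = 10, matching y values: none (0 points).
  x = 13: rhs = 3, matching y values: none (0 points).
  x = 14: rhs = 6, matching y values: none (0 points).
  x = 15: rhs = 8, matching y values: 5, 12 (2 points).
  x = 16: rhs = 15, matching y values: 7, 10 (2 points).
Total affine count: 17.
Full point count |E(F_17)| = 17 + 1 = 18.
Hasse bound: |18 − (17+1)| = |0| = 0 ≤ 2√17 ≈ 8.2462 ✓.


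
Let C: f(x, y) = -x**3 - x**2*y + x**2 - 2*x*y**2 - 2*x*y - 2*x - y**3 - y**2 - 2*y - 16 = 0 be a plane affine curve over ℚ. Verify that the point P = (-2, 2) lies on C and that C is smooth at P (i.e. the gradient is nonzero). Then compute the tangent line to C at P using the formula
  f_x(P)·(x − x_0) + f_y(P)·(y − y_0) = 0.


Tangent line at P: -22*x - 2*y - 40 = 0.

Step 1: f(-2, 2) = 0, so P lies on C.
Step 2: partial derivatives
  f_x(x, y) = -3*x**2 - 2*x*y + 2*x - 2*y**2 - 2*y - 2, f_y(x, y) = -x**2 - 4*x*y - 2*x - 3*y**2 - 2*y - 2.
  f_x(P) = -22, f_y(P) = -2 (gradient nonzero, so P is smooth).
Step 3: tangent line at P: -22·(x − -2) + -2·(y − 2) = 0.
Expanding: -22*x - 2*y - 40 = 0.


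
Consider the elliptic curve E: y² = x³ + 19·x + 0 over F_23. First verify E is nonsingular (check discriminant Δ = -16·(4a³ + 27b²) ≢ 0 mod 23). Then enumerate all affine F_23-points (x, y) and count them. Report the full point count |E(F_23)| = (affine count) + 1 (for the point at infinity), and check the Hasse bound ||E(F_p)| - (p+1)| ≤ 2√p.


Affine points = {(0, 0), (2, 0), (4, 5), (4, 18), (5, 6), (5, 17), (6, 10), (6, 13), (7, 4), (7, 19), (9, 7), (9, 16), (12, 1), (12, 22), (13, 11), (13, 12), (15, 7), (15, 16), (20, 10), (20, 13), (21, 0), (22, 7), (22, 16)}; affine count = 23; |E(F_23)| = 24.

Discriminant check: Δ ∝ 4a³ + 27b² = 4·19³ + 27·0² = 4·6859 + 27·0 ≡ 20 (mod 23). Nonzero ⇒ E is nonsingular.
For each x ∈ F_23, compute rhs = x³ + 19·x + 0 mod 23, then count y ∈ F_23 with y² ≡ rhs.
  x = 0: rhs = 0, matching y values: 0 (1 points).
  x = 1: rhs = 20, matching y values: none (0 points).
  x = 2: rhs = 0, matching y values: 0 (1 points).
  x = 3: rhs = 15, matching y values: none (0 points).
  x = 4: rhs = 2, matching y values: 5, 18 (2 points).
  x = 5: rhs = 13, matching y values: 6, 17 (2 points).
  x = 6: rhs = 8, matching y values: 10, 13 (2 points).
  x = 7: rhs = 16, matching y values: 4, 19 (2 points).
  x = 8: rhs = 20, matching y values: none (0 points).
  x = 9: rhs = 3, matching y values: 7, 16 (2 points).
  x = 10: rhs = 17, matching y values: none (0 points).
  x = 11: rhs = 22, matching y values: none (0 points).
  x = 12: rhs = 1, matching y values: 1, 22 (2 points).
  x = 13: rhs = 6, matching y values: 11, 12 (2 points).
  x = 14: rhs = 20, matching y values: none (0 points).
  x = 15: rhs = 3, matching y values: 7, 16 (2 points).
  x = 16: rhs = 7, matching y values: none (0 points).
  x = 17: rhs = 15, matching y values: none (0 points).
  x = 18: rhs = 10, matching y values: none (0 points).
  x = 19: rhs = 21, matching y values: none (0 points).
  x = 20: rhs = 8, matching y values: 10, 13 (2 points).
  x = 21: rhs = 0, matching y values: 0 (1 points).
  x = 22: rhs = 3, matching y values: 7, 16 (2 points).
Total affine count: 23.
Full point count |E(F_23)| = 23 + 1 = 24.
Hasse bound: |24 − (23+1)| = |0| = 0 ≤ 2√23 ≈ 9.5917 ✓.


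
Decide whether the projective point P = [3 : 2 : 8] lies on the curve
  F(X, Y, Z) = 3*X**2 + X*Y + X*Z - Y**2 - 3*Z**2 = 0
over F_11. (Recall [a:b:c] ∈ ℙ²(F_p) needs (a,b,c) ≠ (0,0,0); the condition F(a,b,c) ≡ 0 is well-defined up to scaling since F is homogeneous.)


F(3,2,8) ≡ 4 (mod 11); P is NOT on the curve.

Evaluate F(3, 2, 8) term-by-term (mod 11).
  3*X**2 ↦ 3·9·1·1 = 27
  X*Y ↦ 1·3·2·1 = 6
  X*Z ↦ 1·3·1·8 = 24
  -Y**2 ↦ -1·1·4·1 = -4
  -3*Z**2 ↦ -3·1·1·64 = -192
Sum: F(3, 2, 8) = (27) + (6) + (24) + (-4) + (-192) = -139.
Reducing mod 11: -139 ≡ 4 (mod 11).
Since F(a, b, c) ≡ 4 ≠ 0 (mod 11), P does NOT lie on the curve.


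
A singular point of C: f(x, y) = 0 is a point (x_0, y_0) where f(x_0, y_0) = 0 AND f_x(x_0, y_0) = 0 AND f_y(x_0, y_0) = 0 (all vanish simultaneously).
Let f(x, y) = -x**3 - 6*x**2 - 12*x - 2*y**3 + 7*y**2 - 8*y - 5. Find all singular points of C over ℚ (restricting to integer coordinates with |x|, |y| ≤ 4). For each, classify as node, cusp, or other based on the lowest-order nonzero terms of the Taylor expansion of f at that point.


Singular points: {(-2, 1)}; classification: cusp.

Compute partial derivatives:
  f_x = -3*x**2 - 12*x - 12.
  f_y = -6*y**2 + 14*y - 8.
Scan x_0 ∈ {−4, ..., 4}. For each x_0, f_y(x_0, y) is a polynomial in y; find its integer roots y ∈ {−4, ..., 4}, then test f_x and f at those candidates.
  x = -4: f_y(-4, y) = -6*y**2 + 14*y - 8; vanishes at y ∈ {1}. (-4, 1): f_x = -12 ≠ 0.
  x = -3: f_y(-3, y) = -6*y**2 + 14*y - 8; vanishes at y ∈ {1}. (-3, 1): f_x = -3 ≠ 0.
  x = -2: f_y(-2, y) = -6*y**2 + 14*y - 8; vanishes at y ∈ {1}. (-2, 1): f_x = 0, f = 0 — SINGULAR.
  x = -1: f_y(-1, y) = -6*y**2 + 14*y - 8; vanishes at y ∈ {1}. (-1, 1): f_x = -3 ≠ 0.
  x = 0: f_y(0, y) = -6*y**2 + 14*y - 8; vanishes at y ∈ {1}. (0, 1): f_x = -12 ≠ 0.
  x = 1: f_y(1, y) = -6*y**2 + 14*y - 8; vanishes at y ∈ {1}. (1, 1): f_x = -27 ≠ 0.
  x = 2: f_y(2, y) = -6*y**2 + 14*y - 8; vanishes at y ∈ {1}. (2, 1): f_x = -48 ≠ 0.
  x = 3: f_y(3, y) = -6*y**2 + 14*y - 8; vanishes at y ∈ {1}. (3, 1): f_x = -75 ≠ 0.
  x = 4: f_y(4, y) = -6*y**2 + 14*y - 8; vanishes at y ∈ {1}. (4, 1): f_x = -108 ≠ 0.
Only singular point on the grid: (-2, 1).
Classify: substitute x = -2 + u, y = 1 + v and expand: f = -u**3 - 2*v**3 + v**2.
No constant or linear terms (consistent with a singular point). Quadratic part: v**2. Cubic part: -u**3 - 2*v**3.
The quadratic part v**2 is a perfect square, so there is a single (double) tangent line v = 0, i.e. y = 1. Restricting the cubic part to that line (v = 0) leaves -u**3 ≠ 0, so f is not divisible by v and the branch is v² ≈ u**3 to lowest order — this is a cusp.
Classification: cusp.


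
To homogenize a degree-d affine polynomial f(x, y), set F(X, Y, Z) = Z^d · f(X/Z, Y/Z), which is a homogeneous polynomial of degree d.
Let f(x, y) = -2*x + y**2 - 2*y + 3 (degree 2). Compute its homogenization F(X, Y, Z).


F(X, Y, Z) = -2*X*Z + Y**2 - 2*Y*Z + 3*Z**2

deg(f) = 2.
Substitute x = X/Z, y = Y/Z into f, then multiply by Z^2.
  monomial -2·x^1·y^0 ↦ -2·X^1·Y^0·Z^1.
  monomial 1·x^0·y^2 ↦ 1·X^0·Y^2·Z^0.
  monomial -2·x^0·y^1 ↦ -2·X^0·Y^1·Z^1.
  monomial 3·x^0·y^0 ↦ 3·X^0·Y^0·Z^2.
Collecting: F(X, Y, Z) = -2*X*Z + Y**2 - 2*Y*Z + 3*Z**2.


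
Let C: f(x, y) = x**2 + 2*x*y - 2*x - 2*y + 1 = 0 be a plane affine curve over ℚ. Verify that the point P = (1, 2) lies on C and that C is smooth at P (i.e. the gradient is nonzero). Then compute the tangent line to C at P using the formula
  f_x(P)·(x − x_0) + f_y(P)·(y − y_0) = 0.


Tangent line at P: 4*x - 4 = 0.

Step 1: f(1, 2) = 0, so P lies on C.
Step 2: partial derivatives
  f_x(x, y) = 2*x + 2*y - 2, f_y(x, y) = 2*x - 2.
  f_x(P) = 4, f_y(P) = 0 (gradient nonzero, so P is smooth).
Step 3: tangent line at P: 4·(x − 1) + 0·(y − 2) = 0.
Expanding: 4*x - 4 = 0.


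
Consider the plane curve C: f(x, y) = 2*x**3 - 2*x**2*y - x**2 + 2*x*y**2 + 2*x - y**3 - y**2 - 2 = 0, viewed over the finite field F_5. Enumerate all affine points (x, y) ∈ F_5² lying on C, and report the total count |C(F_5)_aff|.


Affine F_5-points: {(1, 4), (2, 3), (3, 1), (3, 2)}; count = 4.

For each of the 25 pairs (x, y) ∈ F_5², evaluate f(x, y) mod 5. Record the zeros.
  x = 0: [0↦3, 1↦1, 2↦1, 3↦2, 4↦3]  zeros at y ∈ ∅
  x = 1: [0↦1, 1↦4, 2↦3, 3↦2, 4↦0]  zeros at y ∈ {4}
  x = 2: [0↦4, 1↦3, 2↦2, 3↦0, 4↦1]  zeros at y ∈ {3}
  x = 3: [0↦4, 1↦0, 2↦0, 3↦3, 4↦3]  zeros at y ∈ {1, 2}
  x = 4: [0↦3, 1↦2, 2↦4, 3↦3, 4↦3]  zeros at y ∈ ∅
Collecting zeros: affine points = {(1, 4), (2, 3), (3, 1), (3, 2)}.
Total count |C(F_5)_aff| = 4.


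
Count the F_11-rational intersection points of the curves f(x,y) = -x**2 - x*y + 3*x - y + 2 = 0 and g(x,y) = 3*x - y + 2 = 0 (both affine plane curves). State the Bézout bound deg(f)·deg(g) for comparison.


Common zeros: {(0, 2), (5, 6)}; count = 2; Bézout bound = 2.

deg(f) = 2, deg(g) = 1, so Bézout bound = 2.
Scan x ∈ F_11. For each x, list the y ∈ F_11 with f(x, y) ≡ 0 and those with g(x, y) ≡ 0 (mod 11); the common zeros in that column are the intersection.
  x = 0: f ≡ 0 at y ∈ {2}; g ≡ 0 at y ∈ {2}; common: {2}.
  x = 1: f ≡ 0 at y ∈ {2}; g ≡ 0 at y ∈ {5}; common: ∅.
  x = 2: f ≡ 0 at y ∈ {5}; g ≡ 0 at y ∈ {8}; common: ∅.
  x = 3: f ≡ 0 at y ∈ {6}; g ≡ 0 at y ∈ {0}; common: ∅.
  x = 4: f ≡ 0 at y ∈ {4}; g ≡ 0 at y ∈ {3}; common: ∅.
  x = 5: f ≡ 0 at y ∈ {6}; g ≡ 0 at y ∈ {6}; common: {6}.
  x = 6: f ≡ 0 at y ∈ {4}; g ≡ 0 at y ∈ {9}; common: ∅.
  x = 7: f ≡ 0 at y ∈ {5}; g ≡ 0 at y ∈ {1}; common: ∅.
  x = 8: f ≡ 0 at y ∈ {8}; g ≡ 0 at y ∈ {4}; common: ∅.
  x = 9: f ≡ 0 at y ∈ {8}; g ≡ 0 at y ∈ {7}; common: ∅.
  x = 10: f ≡ 0 at y ∈ ∅; g ≡ 0 at y ∈ {10}; common: ∅.
Collecting: common zeros = {(0, 2), (5, 6)}, so the count is 2.
Comparison with the Bézout bound: 2 ≤ 2 = deg(f)·deg(g), as expected for curves with no common component (the bound is attained).


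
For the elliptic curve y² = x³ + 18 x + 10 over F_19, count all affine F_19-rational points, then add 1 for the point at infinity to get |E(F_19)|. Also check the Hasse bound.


Affine points = {(2, 4), (2, 15), (5, 4), (5, 15), (6, 7), (6, 12), (7, 2), (7, 17), (8, 1), (8, 18), (11, 0), (12, 4), (12, 15), (13, 3), (13, 16), (14, 2), (14, 17), (15, 8), (15, 11), (16, 9), (16, 10), (17, 2), (17, 17)}; affine count = 23; |E(F_19)| = 24.

Discriminant check: Δ ∝ 4a³ + 27b² = 4·18³ + 27·10² = 4·5832 + 27·100 ≡ 17 (mod 19). Nonzero ⇒ E is nonsingular.
For each x ∈ F_19, compute rhs = x³ + 18·x + 10 mod 19, then count y ∈ F_19 with y² ≡ rhs.
  x = 0: rhs = 10, matching y values: none (0 points).
  x = 1: rhs = 10, matching y values: none (0 points).
  x = 2: rhs = 16, matching y values: 4, 15 (2 points).
  x = 3: rhs = 15, matching y values: none (0 points).
  x = 4: rhs = 13, matching y values: none (0 points).
  x = 5: rhs = 16, matching y values: 4, 15 (2 points).
  x = 6: rhs = 11, matching y values: 7, 12 (2 points).
  x = 7: rhs = 4, matching y values: 2, 17 (2 points).
  x = 8: rhs = 1, matching y values: 1, 18 (2 points).
  x = 9: rhs = 8, matching y values: none (0 points).
  x = 10: rhs = 12, matching y values: none (0 points).
  x = 11: rhs = 0, matching y values: 0 (1 points).
  x = 12: rhs = 16, matching y values: 4, 15 (2 points).
  x = 13: rhs = 9, matching y values: 3, 16 (2 points).
  x = 14: rhs = 4, matching y values: 2, 17 (2 points).
  x = 15: rhs = 7, matching y values: 8, 11 (2 points).
  x = 16: rhs = 5, matching y values: 9, 10 (2 points).
  x = 17: rhs = 4, matching y values: 2, 17 (2 points).
  x = 18: rhs = 10, matching y values: none (0 points).
Total affine count: 23.
Full point count |E(F_19)| = 23 + 1 = 24.
Hasse bound: |24 − (19+1)| = |4| = 4 ≤ 2√19 ≈ 8.7178 ✓.
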